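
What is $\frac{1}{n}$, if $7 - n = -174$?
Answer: $\frac{1}{181} \approx 0.0055249$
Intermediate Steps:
$n = 181$ ($n = 7 - -174 = 7 + 174 = 181$)
$\frac{1}{n} = \frac{1}{181}$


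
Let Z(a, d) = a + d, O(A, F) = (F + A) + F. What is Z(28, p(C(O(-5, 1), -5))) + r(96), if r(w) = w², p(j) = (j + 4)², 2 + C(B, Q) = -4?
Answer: 9248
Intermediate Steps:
O(A, F) = A + 2*F (O(A, F) = (A + F) + F = A + 2*F)
C(B, Q) = -6 (C(B, Q) = -2 - 4 = -6)
p(j) = (4 + j)²
Z(28, p(C(O(-5, 1), -5))) + r(96) = (28 + (4 - 6)²) + 96² = (28 + (-2)²) + 9216 = (28 + 4) + 9216 = 32 + 9216 = 9248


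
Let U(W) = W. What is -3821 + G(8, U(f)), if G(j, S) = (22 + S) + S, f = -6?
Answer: -3811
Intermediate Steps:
G(j, S) = 22 + 2*S
-3821 + G(8, U(f)) = -3821 + (22 + 2*(-6)) = -3821 + (22 - 12) = -3821 + 10 = -3811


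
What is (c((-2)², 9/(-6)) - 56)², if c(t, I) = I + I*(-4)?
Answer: 10609/4 ≈ 2652.3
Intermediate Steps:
c(t, I) = -3*I (c(t, I) = I - 4*I = -3*I)
(c((-2)², 9/(-6)) - 56)² = (-27/(-6) - 56)² = (-27*(-1)/6 - 56)² = (-3*(-3/2) - 56)² = (9/2 - 56)² = (-103/2)² = 10609/4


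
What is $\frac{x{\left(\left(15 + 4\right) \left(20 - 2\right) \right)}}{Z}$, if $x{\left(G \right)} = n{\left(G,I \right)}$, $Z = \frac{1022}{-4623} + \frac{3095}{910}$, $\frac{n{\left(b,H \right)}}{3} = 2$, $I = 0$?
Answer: $\frac{5048316}{2675633} \approx 1.8868$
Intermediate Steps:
$n{\left(b,H \right)} = 6$ ($n{\left(b,H \right)} = 3 \cdot 2 = 6$)
$Z = \frac{2675633}{841386}$ ($Z = 1022 \left(- \frac{1}{4623}\right) + 3095 \cdot \frac{1}{910} = - \frac{1022}{4623} + \frac{619}{182} = \frac{2675633}{841386} \approx 3.18$)
$x{\left(G \right)} = 6$
$\frac{x{\left(\left(15 + 4\right) \left(20 - 2\right) \right)}}{Z} = \frac{6}{\frac{2675633}{841386}} = 6 \cdot \frac{841386}{2675633} = \frac{5048316}{2675633}$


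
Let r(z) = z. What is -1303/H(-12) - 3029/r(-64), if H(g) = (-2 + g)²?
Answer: 127573/3136 ≈ 40.680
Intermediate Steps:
-1303/H(-12) - 3029/r(-64) = -1303/(-2 - 12)² - 3029/(-64) = -1303/((-14)²) - 3029*(-1/64) = -1303/196 + 3029/64 = 127573/3136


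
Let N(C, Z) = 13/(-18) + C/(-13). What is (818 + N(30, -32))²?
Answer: 36367634209/54756 ≈ 6.6418e+5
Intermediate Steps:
N(C, Z) = -13/18 - C/13 (N(C, Z) = 13*(-1/18) + C*(-1/13) = -13/18 - C/13)
(818 + N(30, -32))² = (818 + (-13/18 - 1/13*30))² = (818 + (-13/18 - 30/13))² = (818 - 709/234)² = (190703/234)² = 36367634209/54756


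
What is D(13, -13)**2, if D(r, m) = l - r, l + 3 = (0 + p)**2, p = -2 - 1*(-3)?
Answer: 225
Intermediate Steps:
p = 1 (p = -2 + 3 = 1)
l = -2 (l = -3 + (0 + 1)**2 = -3 + 1**2 = -3 + 1 = -2)
D(r, m) = -2 - r
D(13, -13)**2 = (-2 - 1*13)**2 = (-2 - 13)**2 = (-15)**2 = 225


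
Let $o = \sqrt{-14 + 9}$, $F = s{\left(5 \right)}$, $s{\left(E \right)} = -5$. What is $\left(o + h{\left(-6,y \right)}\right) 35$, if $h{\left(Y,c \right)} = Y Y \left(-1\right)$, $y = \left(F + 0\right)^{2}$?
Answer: $-1260 + 35 i \sqrt{5} \approx -1260.0 + 78.262 i$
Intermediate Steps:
$F = -5$
$y = 25$ ($y = \left(-5 + 0\right)^{2} = \left(-5\right)^{2} = 25$)
$h{\left(Y,c \right)} = - Y^{2}$ ($h{\left(Y,c \right)} = Y^{2} \left(-1\right) = - Y^{2}$)
$o = i \sqrt{5}$ ($o = \sqrt{-5} = i \sqrt{5} \approx 2.2361 i$)
$\left(o + h{\left(-6,y \right)}\right) 35 = \left(i \sqrt{5} - \left(-6\right)^{2}\right) 35 = \left(i \sqrt{5} - 36\right) 35 = \left(-36 + i \sqrt{5}\right) 35 = -1260 + 35 i \sqrt{5}$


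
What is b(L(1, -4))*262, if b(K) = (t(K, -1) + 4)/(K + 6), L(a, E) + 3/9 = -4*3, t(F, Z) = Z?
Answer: -2358/19 ≈ -124.11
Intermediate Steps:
L(a, E) = -37/3 (L(a, E) = -⅓ - 4*3 = -⅓ - 12 = -37/3)
b(K) = 3/(6 + K) (b(K) = (-1 + 4)/(K + 6) = 3/(6 + K))
b(L(1, -4))*262 = (3/(6 - 37/3))*262 = (3/(-19/3))*262 = (3*(-3/19))*262 = -9/19*262 = -2358/19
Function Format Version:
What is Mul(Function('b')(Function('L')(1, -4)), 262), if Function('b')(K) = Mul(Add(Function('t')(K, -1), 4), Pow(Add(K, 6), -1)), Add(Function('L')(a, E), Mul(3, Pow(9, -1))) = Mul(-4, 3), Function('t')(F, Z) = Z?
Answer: Rational(-2358, 19) ≈ -124.11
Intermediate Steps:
Function('L')(a, E) = Rational(-37, 3) (Function('L')(a, E) = Add(Rational(-1, 3), Mul(-4, 3)) = Add(Rational(-1, 3), -12) = Rational(-37, 3))
Function('b')(K) = Mul(3, Pow(Add(6, K), -1)) (Function('b')(K) = Mul(Add(-1, 4), Pow(Add(K, 6), -1)) = Mul(3, Pow(Add(6, K), -1)))
Mul(Function('b')(Function('L')(1, -4)), 262) = Mul(Mul(3, Pow(Add(6, Rational(-37, 3)), -1)), 262) = Mul(Mul(3, Pow(Rational(-19, 3), -1)), 262) = Mul(Mul(3, Rational(-3, 19)), 262) = Mul(Rational(-9, 19), 262) = Rational(-2358, 19)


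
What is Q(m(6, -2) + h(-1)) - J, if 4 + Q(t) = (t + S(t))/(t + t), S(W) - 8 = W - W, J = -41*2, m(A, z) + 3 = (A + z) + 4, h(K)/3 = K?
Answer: 161/2 ≈ 80.500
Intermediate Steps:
h(K) = 3*K
m(A, z) = 1 + A + z (m(A, z) = -3 + ((A + z) + 4) = -3 + (4 + A + z) = 1 + A + z)
J = -82
S(W) = 8 (S(W) = 8 + (W - W) = 8 + 0 = 8)
Q(t) = -4 + (8 + t)/(2*t) (Q(t) = -4 + (t + 8)/(t + t) = -4 + (8 + t)/((2*t)) = -4 + (8 + t)*(1/(2*t)) = -4 + (8 + t)/(2*t))
Q(m(6, -2) + h(-1)) - J = (-7/2 + 4/((1 + 6 - 2) + 3*(-1))) - 1*(-82) = (-7/2 + 4/(5 - 3)) + 82 = (-7/2 + 4/2) + 82 = (-7/2 + 4*(1/2)) + 82 = (-7/2 + 2) + 82 = -3/2 + 82 = 161/2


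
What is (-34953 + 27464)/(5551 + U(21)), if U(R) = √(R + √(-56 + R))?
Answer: -7489/(5551 + √(21 + I*√35)) ≈ -1.348 + 0.00015512*I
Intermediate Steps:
(-34953 + 27464)/(5551 + U(21)) = (-34953 + 27464)/(5551 + √(21 + √(-56 + 21))) = -7489/(5551 + √(21 + √(-35))) = -7489/(5551 + √(21 + I*√35))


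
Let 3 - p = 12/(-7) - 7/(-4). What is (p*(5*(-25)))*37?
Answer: -383875/28 ≈ -13710.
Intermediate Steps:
p = 83/28 (p = 3 - (12/(-7) - 7/(-4)) = 3 - (12*(-1/7) - 7*(-1/4)) = 3 - (-12/7 + 7/4) = 3 - 1*1/28 = 3 - 1/28 = 83/28 ≈ 2.9643)
(p*(5*(-25)))*37 = (83*(5*(-25))/28)*37 = ((83/28)*(-125))*37 = -10375/28*37 = -383875/28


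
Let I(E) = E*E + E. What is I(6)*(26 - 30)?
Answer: -168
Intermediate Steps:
I(E) = E + E**2 (I(E) = E**2 + E = E + E**2)
I(6)*(26 - 30) = (6*(1 + 6))*(26 - 30) = (6*7)*(-4) = 42*(-4) = -168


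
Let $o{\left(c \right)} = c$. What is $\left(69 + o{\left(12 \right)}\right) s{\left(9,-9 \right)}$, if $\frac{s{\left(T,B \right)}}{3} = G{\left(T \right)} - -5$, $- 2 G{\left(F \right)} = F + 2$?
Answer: $- \frac{243}{2} \approx -121.5$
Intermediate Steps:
$G{\left(F \right)} = -1 - \frac{F}{2}$ ($G{\left(F \right)} = - \frac{F + 2}{2} = - \frac{2 + F}{2} = -1 - \frac{F}{2}$)
$s{\left(T,B \right)} = 12 - \frac{3 T}{2}$ ($s{\left(T,B \right)} = 3 \left(\left(-1 - \frac{T}{2}\right) - -5\right) = 3 \left(\left(-1 - \frac{T}{2}\right) + 5\right) = 3 \left(4 - \frac{T}{2}\right) = 12 - \frac{3 T}{2}$)
$\left(69 + o{\left(12 \right)}\right) s{\left(9,-9 \right)} = \left(69 + 12\right) \left(12 - \frac{27}{2}\right) = 81 \left(12 - \frac{27}{2}\right) = 81 \left(- \frac{3}{2}\right) = - \frac{243}{2}$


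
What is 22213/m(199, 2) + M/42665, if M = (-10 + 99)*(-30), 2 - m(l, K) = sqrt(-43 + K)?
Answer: 379063028/383985 + 22213*I*sqrt(41)/45 ≈ 987.18 + 3160.7*I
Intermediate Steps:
m(l, K) = 2 - sqrt(-43 + K)
M = -2670 (M = 89*(-30) = -2670)
22213/m(199, 2) + M/42665 = 22213/(2 - sqrt(-43 + 2)) - 2670/42665 = 22213/(2 - sqrt(-41)) - 2670*1/42665 = 22213/(2 - I*sqrt(41)) - 534/8533 = -534/8533 + 22213/(2 - I*sqrt(41))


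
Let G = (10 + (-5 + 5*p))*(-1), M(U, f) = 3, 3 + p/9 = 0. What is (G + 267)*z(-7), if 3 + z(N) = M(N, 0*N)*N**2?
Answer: 57168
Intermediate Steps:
p = -27 (p = -27 + 9*0 = -27 + 0 = -27)
z(N) = -3 + 3*N**2
G = 130 (G = (10 + (-5 + 5*(-27)))*(-1) = (10 + (-5 - 135))*(-1) = (10 - 140)*(-1) = -130*(-1) = 130)
(G + 267)*z(-7) = (130 + 267)*(-3 + 3*(-7)**2) = 397*(-3 + 3*49) = 397*(-3 + 147) = 397*144 = 57168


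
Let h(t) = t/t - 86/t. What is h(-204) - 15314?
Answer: -1561883/102 ≈ -15313.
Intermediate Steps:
h(t) = 1 - 86/t
h(-204) - 15314 = (-86 - 204)/(-204) - 15314 = -1/204*(-290) - 15314 = 145/102 - 15314 = -1561883/102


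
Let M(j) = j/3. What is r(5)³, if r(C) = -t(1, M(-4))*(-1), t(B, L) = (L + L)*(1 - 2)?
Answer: 512/27 ≈ 18.963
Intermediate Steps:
M(j) = j/3 (M(j) = j*(⅓) = j/3)
t(B, L) = -2*L (t(B, L) = (2*L)*(-1) = -2*L)
r(C) = 8/3 (r(C) = -(-2)*(⅓)*(-4)*(-1) = -(-2)*(-4)/3*(-1) = -1*8/3*(-1) = -8/3*(-1) = 8/3)
r(5)³ = (8/3)³ = 512/27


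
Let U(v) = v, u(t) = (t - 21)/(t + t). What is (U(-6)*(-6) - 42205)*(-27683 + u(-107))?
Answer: 124905294873/107 ≈ 1.1673e+9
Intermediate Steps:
u(t) = (-21 + t)/(2*t) (u(t) = (-21 + t)/((2*t)) = (-21 + t)*(1/(2*t)) = (-21 + t)/(2*t))
(U(-6)*(-6) - 42205)*(-27683 + u(-107)) = (-6*(-6) - 42205)*(-27683 + (½)*(-21 - 107)/(-107)) = (36 - 42205)*(-27683 + (½)*(-1/107)*(-128)) = -42169*(-27683 + 64/107) = -42169*(-2962017/107) = 124905294873/107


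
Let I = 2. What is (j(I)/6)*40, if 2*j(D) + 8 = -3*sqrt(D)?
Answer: -80/3 - 10*sqrt(2) ≈ -40.809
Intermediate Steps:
j(D) = -4 - 3*sqrt(D)/2 (j(D) = -4 + (-3*sqrt(D))/2 = -4 - 3*sqrt(D)/2)
(j(I)/6)*40 = ((-4 - 3*sqrt(2)/2)/6)*40 = ((-4 - 3*sqrt(2)/2)*(1/6))*40 = (-2/3 - sqrt(2)/4)*40 = -80/3 - 10*sqrt(2)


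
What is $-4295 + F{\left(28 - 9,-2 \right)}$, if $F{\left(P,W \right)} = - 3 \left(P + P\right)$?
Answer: $-4409$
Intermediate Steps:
$F{\left(P,W \right)} = - 6 P$ ($F{\left(P,W \right)} = - 3 \cdot 2 P = - 6 P$)
$-4295 + F{\left(28 - 9,-2 \right)} = -4295 - 6 \left(28 - 9\right) = -4295 - 114 = -4409$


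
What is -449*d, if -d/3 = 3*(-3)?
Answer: -12123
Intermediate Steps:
d = 27 (d = -9*(-3) = -3*(-9) = 27)
-449*d = -449*27 = -12123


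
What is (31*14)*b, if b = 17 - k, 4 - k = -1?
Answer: 5208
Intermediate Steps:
k = 5 (k = 4 - 1*(-1) = 4 + 1 = 5)
b = 12 (b = 17 - 1*5 = 17 - 5 = 12)
(31*14)*b = (31*14)*12 = 434*12 = 5208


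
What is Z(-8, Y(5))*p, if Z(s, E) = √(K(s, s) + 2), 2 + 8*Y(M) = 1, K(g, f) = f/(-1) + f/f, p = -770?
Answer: -770*√11 ≈ -2553.8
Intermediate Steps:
K(g, f) = 1 - f (K(g, f) = f*(-1) + 1 = -f + 1 = 1 - f)
Y(M) = -⅛ (Y(M) = -¼ + (⅛)*1 = -¼ + ⅛ = -⅛)
Z(s, E) = √(3 - s) (Z(s, E) = √((1 - s) + 2) = √(3 - s))
Z(-8, Y(5))*p = √(3 - 1*(-8))*(-770) = √(3 + 8)*(-770) = √11*(-770) = -770*√11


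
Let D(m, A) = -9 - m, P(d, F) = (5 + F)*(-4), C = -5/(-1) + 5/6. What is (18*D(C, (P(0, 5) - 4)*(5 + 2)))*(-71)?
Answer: 18957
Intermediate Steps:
C = 35/6 (C = -5*(-1) + 5*(1/6) = 5 + 5/6 = 35/6 ≈ 5.8333)
P(d, F) = -20 - 4*F
(18*D(C, (P(0, 5) - 4)*(5 + 2)))*(-71) = (18*(-9 - 1*35/6))*(-71) = (18*(-9 - 35/6))*(-71) = (18*(-89/6))*(-71) = -267*(-71) = 18957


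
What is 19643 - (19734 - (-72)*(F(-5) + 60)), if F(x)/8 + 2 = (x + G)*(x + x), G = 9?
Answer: 19781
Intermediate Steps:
F(x) = -16 + 16*x*(9 + x) (F(x) = -16 + 8*((x + 9)*(x + x)) = -16 + 8*((9 + x)*(2*x)) = -16 + 8*(2*x*(9 + x)) = -16 + 16*x*(9 + x))
19643 - (19734 - (-72)*(F(-5) + 60)) = 19643 - (19734 - (-72)*((-16 + 16*(-5)**2 + 144*(-5)) + 60)) = 19643 - (19734 - (-72)*((-16 + 16*25 - 720) + 60)) = 19643 - (19734 - (-72)*((-16 + 400 - 720) + 60)) = 19643 - (19734 - (-72)*(-336 + 60)) = 19643 - (19734 - (-72)*(-276)) = 19643 - (19734 - 1*19872) = 19643 - (19734 - 19872) = 19643 - 1*(-138) = 19643 + 138 = 19781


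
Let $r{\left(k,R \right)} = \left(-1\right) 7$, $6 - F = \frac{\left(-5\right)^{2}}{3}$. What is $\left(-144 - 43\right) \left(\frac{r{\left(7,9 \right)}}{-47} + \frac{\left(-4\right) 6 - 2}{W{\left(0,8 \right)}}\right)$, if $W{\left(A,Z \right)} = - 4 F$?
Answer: $\frac{324445}{658} \approx 493.08$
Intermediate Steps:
$F = - \frac{7}{3}$ ($F = 6 - \frac{\left(-5\right)^{2}}{3} = 6 - 25 \cdot \frac{1}{3} = 6 - \frac{25}{3} = - \frac{7}{3} \approx -2.3333$)
$W{\left(A,Z \right)} = \frac{28}{3}$ ($W{\left(A,Z \right)} = \left(-4\right) \left(- \frac{7}{3}\right) = \frac{28}{3}$)
$r{\left(k,R \right)} = -7$
$\left(-144 - 43\right) \left(\frac{r{\left(7,9 \right)}}{-47} + \frac{\left(-4\right) 6 - 2}{W{\left(0,8 \right)}}\right) = \left(-144 - 43\right) \left(- \frac{7}{-47} + \frac{\left(-4\right) 6 - 2}{\frac{28}{3}}\right) = - 187 \left(\left(-7\right) \left(- \frac{1}{47}\right) + \left(-24 - 2\right) \frac{3}{28}\right) = - 187 \left(\frac{7}{47} - \frac{39}{14}\right) = \left(-187\right) \left(- \frac{1735}{658}\right) = \frac{324445}{658}$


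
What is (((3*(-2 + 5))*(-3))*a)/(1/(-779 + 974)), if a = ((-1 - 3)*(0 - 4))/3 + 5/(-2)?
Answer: -29835/2 ≈ -14918.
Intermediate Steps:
a = 17/6 (a = -4*(-4)*(⅓) + 5*(-½) = 16*(⅓) - 5/2 = 16/3 - 5/2 = 17/6 ≈ 2.8333)
(((3*(-2 + 5))*(-3))*a)/(1/(-779 + 974)) = (((3*(-2 + 5))*(-3))*(17/6))/(1/(-779 + 974)) = (((3*3)*(-3))*(17/6))/(1/195) = ((9*(-3))*(17/6))/(1/195) = -27*17/6*195 = -153/2*195 = -29835/2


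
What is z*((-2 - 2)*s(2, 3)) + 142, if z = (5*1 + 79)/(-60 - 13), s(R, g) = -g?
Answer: 9358/73 ≈ 128.19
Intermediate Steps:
z = -84/73 (z = (5 + 79)/(-73) = 84*(-1/73) = -84/73 ≈ -1.1507)
z*((-2 - 2)*s(2, 3)) + 142 = -84*(-2 - 2)*(-1*3)/73 + 142 = -(-336)*(-3)/73 + 142 = -84/73*12 + 142 = -1008/73 + 142 = 9358/73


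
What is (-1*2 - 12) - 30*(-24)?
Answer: 706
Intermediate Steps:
(-1*2 - 12) - 30*(-24) = (-2 - 12) + 720 = -14 + 720 = 706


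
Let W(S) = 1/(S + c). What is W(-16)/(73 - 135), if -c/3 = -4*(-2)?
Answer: 1/2480 ≈ 0.00040323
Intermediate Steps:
c = -24 (c = -(-12)*(-2) = -3*8 = -24)
W(S) = 1/(-24 + S) (W(S) = 1/(S - 24) = 1/(-24 + S))
W(-16)/(73 - 135) = 1/((73 - 135)*(-24 - 16)) = 1/(-62*(-40)) = -1/62*(-1/40) = 1/2480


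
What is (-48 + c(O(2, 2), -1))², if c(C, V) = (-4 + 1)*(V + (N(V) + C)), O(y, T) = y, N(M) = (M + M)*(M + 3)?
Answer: 1521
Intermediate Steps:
N(M) = 2*M*(3 + M) (N(M) = (2*M)*(3 + M) = 2*M*(3 + M))
c(C, V) = -3*C - 3*V - 6*V*(3 + V) (c(C, V) = (-4 + 1)*(V + (2*V*(3 + V) + C)) = -3*(V + (C + 2*V*(3 + V))) = -3*(C + V + 2*V*(3 + V)) = -3*C - 3*V - 6*V*(3 + V))
(-48 + c(O(2, 2), -1))² = (-48 + (-3*2 - 3*(-1) - 6*(-1)*(3 - 1)))² = (-48 + (-6 + 3 - 6*(-1)*2))² = (-48 + (-6 + 3 + 12))² = (-48 + 9)² = (-39)² = 1521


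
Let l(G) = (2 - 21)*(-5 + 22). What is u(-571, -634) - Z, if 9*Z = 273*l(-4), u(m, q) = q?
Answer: 27491/3 ≈ 9163.7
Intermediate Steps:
l(G) = -323 (l(G) = -19*17 = -323)
Z = -29393/3 (Z = (273*(-323))/9 = (⅑)*(-88179) = -29393/3 ≈ -9797.7)
u(-571, -634) - Z = -634 - 1*(-29393/3) = -634 + 29393/3 = 27491/3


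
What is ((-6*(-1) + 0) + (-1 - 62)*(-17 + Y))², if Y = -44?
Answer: 14814801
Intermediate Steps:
((-6*(-1) + 0) + (-1 - 62)*(-17 + Y))² = ((-6*(-1) + 0) + (-1 - 62)*(-17 - 44))² = ((6 + 0) - 63*(-61))² = (6 + 3843)² = 3849² = 14814801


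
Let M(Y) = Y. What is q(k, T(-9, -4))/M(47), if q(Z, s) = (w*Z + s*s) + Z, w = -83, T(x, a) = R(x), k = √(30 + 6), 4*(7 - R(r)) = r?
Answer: -6503/752 ≈ -8.6476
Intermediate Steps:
R(r) = 7 - r/4
k = 6 (k = √36 = 6)
T(x, a) = 7 - x/4
q(Z, s) = s² - 82*Z (q(Z, s) = (-83*Z + s*s) + Z = (-83*Z + s²) + Z = (s² - 83*Z) + Z = s² - 82*Z)
q(k, T(-9, -4))/M(47) = ((7 - ¼*(-9))² - 82*6)/47 = ((7 + 9/4)² - 492)*(1/47) = ((37/4)² - 492)*(1/47) = (1369/16 - 492)*(1/47) = -6503/16*1/47 = -6503/752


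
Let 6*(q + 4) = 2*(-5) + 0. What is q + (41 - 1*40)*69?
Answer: 190/3 ≈ 63.333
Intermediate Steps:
q = -17/3 (q = -4 + (2*(-5) + 0)/6 = -4 + (-10 + 0)/6 = -4 + (1/6)*(-10) = -4 - 5/3 = -17/3 ≈ -5.6667)
q + (41 - 1*40)*69 = -17/3 + (41 - 1*40)*69 = -17/3 + (41 - 40)*69 = -17/3 + 1*69 = -17/3 + 69 = 190/3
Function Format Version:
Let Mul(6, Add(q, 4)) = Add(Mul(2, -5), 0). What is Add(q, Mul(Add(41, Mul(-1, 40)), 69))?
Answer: Rational(190, 3) ≈ 63.333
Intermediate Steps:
q = Rational(-17, 3) (q = Add(-4, Mul(Rational(1, 6), Add(Mul(2, -5), 0))) = Add(-4, Mul(Rational(1, 6), Add(-10, 0))) = Add(-4, Mul(Rational(1, 6), -10)) = Add(-4, Rational(-5, 3)) = Rational(-17, 3) ≈ -5.6667)
Add(q, Mul(Add(41, Mul(-1, 40)), 69)) = Add(Rational(-17, 3), Mul(Add(41, Mul(-1, 40)), 69)) = Add(Rational(-17, 3), Mul(Add(41, -40), 69)) = Add(Rational(-17, 3), Mul(1, 69)) = Add(Rational(-17, 3), 69) = Rational(190, 3)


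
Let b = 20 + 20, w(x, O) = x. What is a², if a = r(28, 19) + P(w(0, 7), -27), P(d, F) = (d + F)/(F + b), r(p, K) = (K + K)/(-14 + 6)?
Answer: 126025/2704 ≈ 46.607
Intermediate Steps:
b = 40
r(p, K) = -K/4 (r(p, K) = (2*K)/(-8) = (2*K)*(-⅛) = -K/4)
P(d, F) = (F + d)/(40 + F) (P(d, F) = (d + F)/(F + 40) = (F + d)/(40 + F))
a = -355/52 (a = -¼*19 + (-27 + 0)/(40 - 27) = -19/4 - 27/13 = -355/52 ≈ -6.8269)
a² = (-355/52)² = 126025/2704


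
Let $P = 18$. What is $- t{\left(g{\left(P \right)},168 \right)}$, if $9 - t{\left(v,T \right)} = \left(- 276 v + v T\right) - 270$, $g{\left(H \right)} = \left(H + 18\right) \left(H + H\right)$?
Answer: $-140247$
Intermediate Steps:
$g{\left(H \right)} = 2 H \left(18 + H\right)$ ($g{\left(H \right)} = \left(18 + H\right) 2 H = 2 H \left(18 + H\right)$)
$t{\left(v,T \right)} = 279 + 276 v - T v$ ($t{\left(v,T \right)} = 9 - \left(\left(- 276 v + v T\right) - 270\right) = 9 - \left(\left(- 276 v + T v\right) - 270\right) = 9 - \left(-270 - 276 v + T v\right) = 9 + \left(270 + 276 v - T v\right) = 279 + 276 v - T v$)
$- t{\left(g{\left(P \right)},168 \right)} = - (279 + 276 \cdot 2 \cdot 18 \left(18 + 18\right) - 168 \cdot 2 \cdot 18 \left(18 + 18\right)) = - (279 + 276 \cdot 2 \cdot 18 \cdot 36 - 168 \cdot 2 \cdot 18 \cdot 36) = - (279 + 276 \cdot 1296 - 168 \cdot 1296) = - (279 + 357696 - 217728) = \left(-1\right) 140247 = -140247$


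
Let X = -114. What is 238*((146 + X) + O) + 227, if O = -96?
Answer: -15005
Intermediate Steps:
238*((146 + X) + O) + 227 = 238*((146 - 114) - 96) + 227 = 238*(32 - 96) + 227 = 238*(-64) + 227 = -15232 + 227 = -15005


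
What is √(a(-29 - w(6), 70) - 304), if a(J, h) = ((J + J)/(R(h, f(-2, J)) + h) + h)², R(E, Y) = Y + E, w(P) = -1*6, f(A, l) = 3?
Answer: 20*√232662/143 ≈ 67.462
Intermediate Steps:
w(P) = -6
R(E, Y) = E + Y
a(J, h) = (h + 2*J/(3 + 2*h))² (a(J, h) = ((J + J)/((h + 3) + h) + h)² = ((2*J)/((3 + h) + h) + h)² = ((2*J)/(3 + 2*h) + h)² = (2*J/(3 + 2*h) + h)² = (h + 2*J/(3 + 2*h))²)
√(a(-29 - w(6), 70) - 304) = √((70² + 2*(-29 - 1*(-6)) + 70*(3 + 70))²/(3 + 2*70)² - 304) = √((4900 + 2*(-29 + 6) + 70*73)²/(3 + 140)² - 304) = √((4900 + 2*(-23) + 5110)²/143² - 304) = √((4900 - 46 + 5110)²/20449 - 304) = √((1/20449)*9964² - 304) = √((1/20449)*99281296 - 304) = √(99281296/20449 - 304) = √(93064800/20449) = 20*√232662/143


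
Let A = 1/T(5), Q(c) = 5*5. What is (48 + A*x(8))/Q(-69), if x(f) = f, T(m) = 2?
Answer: 52/25 ≈ 2.0800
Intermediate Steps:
Q(c) = 25
A = 1/2 ≈ 0.50000
(48 + A*x(8))/Q(-69) = (48 + (1/2)*8)/25 = (48 + 4)*(1/25) = 52*(1/25) = 52/25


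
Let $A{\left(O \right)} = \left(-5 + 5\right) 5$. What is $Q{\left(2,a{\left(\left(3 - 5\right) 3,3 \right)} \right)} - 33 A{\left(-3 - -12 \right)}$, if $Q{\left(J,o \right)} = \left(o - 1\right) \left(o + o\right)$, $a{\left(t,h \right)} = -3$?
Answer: $24$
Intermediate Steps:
$A{\left(O \right)} = 0$ ($A{\left(O \right)} = 0 \cdot 5 = 0$)
$Q{\left(J,o \right)} = 2 o \left(-1 + o\right)$ ($Q{\left(J,o \right)} = \left(-1 + o\right) 2 o = 2 o \left(-1 + o\right)$)
$Q{\left(2,a{\left(\left(3 - 5\right) 3,3 \right)} \right)} - 33 A{\left(-3 - -12 \right)} = 2 \left(-3\right) \left(-1 - 3\right) - 0 = 2 \left(-3\right) \left(-4\right) + 0 = 24 + 0 = 24$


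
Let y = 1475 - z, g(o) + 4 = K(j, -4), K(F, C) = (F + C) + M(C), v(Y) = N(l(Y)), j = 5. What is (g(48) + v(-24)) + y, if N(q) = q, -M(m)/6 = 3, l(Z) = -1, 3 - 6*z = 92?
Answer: 8807/6 ≈ 1467.8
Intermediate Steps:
z = -89/6 (z = 1/2 - 1/6*92 = 1/2 - 46/3 = -89/6 ≈ -14.833)
M(m) = -18 (M(m) = -6*3 = -18)
v(Y) = -1
K(F, C) = -18 + C + F (K(F, C) = (F + C) - 18 = (C + F) - 18 = -18 + C + F)
g(o) = -21 (g(o) = -4 + (-18 - 4 + 5) = -4 - 17 = -21)
y = 8939/6 (y = 1475 - 1*(-89/6) = 1475 + 89/6 = 8939/6 ≈ 1489.8)
(g(48) + v(-24)) + y = (-21 - 1) + 8939/6 = -22 + 8939/6 = 8807/6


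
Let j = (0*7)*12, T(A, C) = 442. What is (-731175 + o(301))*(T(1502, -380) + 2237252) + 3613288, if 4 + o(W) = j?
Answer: -1636151247938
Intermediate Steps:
j = 0 (j = 0*12 = 0)
o(W) = -4 (o(W) = -4 + 0 = -4)
(-731175 + o(301))*(T(1502, -380) + 2237252) + 3613288 = (-731175 - 4)*(442 + 2237252) + 3613288 = -731179*2237694 + 3613288 = -1636154861226 + 3613288 = -1636151247938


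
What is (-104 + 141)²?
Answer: 1369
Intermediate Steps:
(-104 + 141)² = 37² = 1369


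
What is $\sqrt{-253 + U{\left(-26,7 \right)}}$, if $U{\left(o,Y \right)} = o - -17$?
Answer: $i \sqrt{262} \approx 16.186 i$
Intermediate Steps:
$U{\left(o,Y \right)} = 17 + o$ ($U{\left(o,Y \right)} = o + 17 = 17 + o$)
$\sqrt{-253 + U{\left(-26,7 \right)}} = \sqrt{-253 + \left(17 - 26\right)} = \sqrt{-253 - 9} = \sqrt{-262} = i \sqrt{262}$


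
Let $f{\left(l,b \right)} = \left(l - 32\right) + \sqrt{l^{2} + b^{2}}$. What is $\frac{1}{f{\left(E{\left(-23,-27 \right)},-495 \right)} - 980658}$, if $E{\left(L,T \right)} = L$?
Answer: $- \frac{980713}{961797742815} - \frac{\sqrt{245554}}{961797742815} \approx -1.0202 \cdot 10^{-6}$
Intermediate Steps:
$f{\left(l,b \right)} = -32 + l + \sqrt{b^{2} + l^{2}}$ ($f{\left(l,b \right)} = \left(-32 + l\right) + \sqrt{b^{2} + l^{2}} = -32 + l + \sqrt{b^{2} + l^{2}}$)
$\frac{1}{f{\left(E{\left(-23,-27 \right)},-495 \right)} - 980658} = \frac{1}{\left(-32 - 23 + \sqrt{\left(-495\right)^{2} + \left(-23\right)^{2}}\right) - 980658} = \frac{1}{\left(-32 - 23 + \sqrt{245025 + 529}\right) - 980658} = \frac{1}{\left(-32 - 23 + \sqrt{245554}\right) - 980658} = \frac{1}{\left(-55 + \sqrt{245554}\right) - 980658} = \frac{1}{-980713 + \sqrt{245554}}$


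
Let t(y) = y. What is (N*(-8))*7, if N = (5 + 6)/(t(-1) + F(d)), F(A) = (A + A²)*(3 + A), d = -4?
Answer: 616/13 ≈ 47.385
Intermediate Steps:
F(A) = (3 + A)*(A + A²)
N = -11/13 (N = (5 + 6)/(-1 - 4*(3 + (-4)² + 4*(-4))) = 11/(-1 - 4*(3 + 16 - 16)) = 11/(-1 - 4*3) = 11/(-1 - 12) = 11/(-13) = 11*(-1/13) = -11/13 ≈ -0.84615)
(N*(-8))*7 = -11/13*(-8)*7 = (88/13)*7 = 616/13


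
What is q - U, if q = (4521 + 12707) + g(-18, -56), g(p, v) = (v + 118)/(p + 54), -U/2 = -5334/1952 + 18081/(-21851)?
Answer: 1652846098883/95969592 ≈ 17223.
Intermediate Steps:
U = 75923673/10663288 (U = -2*(-5334/1952 + 18081/(-21851)) = -2*(-5334*1/1952 + 18081*(-1/21851)) = -2*(-2667/976 - 18081/21851) = -2*(-75923673/21326576) = 75923673/10663288 ≈ 7.1201)
g(p, v) = (118 + v)/(54 + p)
q = 310135/18 (q = (4521 + 12707) + (118 - 56)/(54 - 18) = 17228 + 62/36 = 17228 + (1/36)*62 = 17228 + 31/18 = 310135/18 ≈ 17230.)
q - U = 310135/18 - 1*75923673/10663288 = 310135/18 - 75923673/10663288 = 1652846098883/95969592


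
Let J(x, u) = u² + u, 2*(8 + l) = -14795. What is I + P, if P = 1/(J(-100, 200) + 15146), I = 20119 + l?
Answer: 351820686/27673 ≈ 12714.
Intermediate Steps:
l = -14811/2 (l = -8 + (½)*(-14795) = -8 - 14795/2 = -14811/2 ≈ -7405.5)
J(x, u) = u + u²
I = 25427/2 (I = 20119 - 14811/2 = 25427/2 ≈ 12714.)
P = 1/55346 (P = 1/(200*(1 + 200) + 15146) = 1/(200*201 + 15146) = 1/(40200 + 15146) = 1/55346 ≈ 1.8068e-5)
I + P = 25427/2 + 1/55346 = 351820686/27673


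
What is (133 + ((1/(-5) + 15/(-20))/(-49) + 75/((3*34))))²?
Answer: 4965557092609/277555600 ≈ 17890.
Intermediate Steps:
(133 + ((1/(-5) + 15/(-20))/(-49) + 75/((3*34))))² = (133 + ((1*(-⅕) + 15*(-1/20))*(-1/49) + 75/102))² = (133 + ((-⅕ - ¾)*(-1/49) + 75*(1/102)))² = (133 + (-19/20*(-1/49) + 25/34))² = (133 + (19/980 + 25/34))² = (133 + 12573/16660)² = (2228353/16660)² = 4965557092609/277555600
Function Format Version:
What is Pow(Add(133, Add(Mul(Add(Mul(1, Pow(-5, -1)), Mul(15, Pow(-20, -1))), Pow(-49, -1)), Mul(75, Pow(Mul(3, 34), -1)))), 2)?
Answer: Rational(4965557092609, 277555600) ≈ 17890.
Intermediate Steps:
Pow(Add(133, Add(Mul(Add(Mul(1, Pow(-5, -1)), Mul(15, Pow(-20, -1))), Pow(-49, -1)), Mul(75, Pow(Mul(3, 34), -1)))), 2) = Pow(Add(133, Add(Mul(Add(Mul(1, Rational(-1, 5)), Mul(15, Rational(-1, 20))), Rational(-1, 49)), Mul(75, Pow(102, -1)))), 2) = Pow(Add(133, Add(Mul(Add(Rational(-1, 5), Rational(-3, 4)), Rational(-1, 49)), Mul(75, Rational(1, 102)))), 2) = Pow(Add(133, Add(Mul(Rational(-19, 20), Rational(-1, 49)), Rational(25, 34))), 2) = Pow(Add(133, Add(Rational(19, 980), Rational(25, 34))), 2) = Pow(Add(133, Rational(12573, 16660)), 2) = Pow(Rational(2228353, 16660), 2) = Rational(4965557092609, 277555600)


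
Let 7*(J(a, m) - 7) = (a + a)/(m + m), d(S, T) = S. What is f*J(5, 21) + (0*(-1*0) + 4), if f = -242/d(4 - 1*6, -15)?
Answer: 125702/147 ≈ 855.12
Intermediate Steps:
J(a, m) = 7 + a/(7*m) (J(a, m) = 7 + ((a + a)/(m + m))/7 = 7 + ((2*a)/((2*m)))/7 = 7 + ((2*a)*(1/(2*m)))/7 = 7 + (a/m)/7 = 7 + a/(7*m))
f = 121 (f = -242/(4 - 1*6) = -242/(4 - 6) = -242/(-2) = -242*(-1/2) = 121)
f*J(5, 21) + (0*(-1*0) + 4) = 121*(7 + (1/7)*5/21) + (0*(-1*0) + 4) = 121*(7 + (1/7)*5*(1/21)) + (0*0 + 4) = 121*(7 + 5/147) + (0 + 4) = 121*(1034/147) + 4 = 125114/147 + 4 = 125702/147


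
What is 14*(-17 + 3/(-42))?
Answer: -239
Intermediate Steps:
14*(-17 + 3/(-42)) = 14*(-17 + 3*(-1/42)) = 14*(-17 - 1/14) = 14*(-239/14) = -239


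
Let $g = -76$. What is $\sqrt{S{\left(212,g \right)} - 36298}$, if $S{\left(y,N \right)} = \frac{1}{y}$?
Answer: $\frac{5 i \sqrt{16313771}}{106} \approx 190.52 i$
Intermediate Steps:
$\sqrt{S{\left(212,g \right)} - 36298} = \sqrt{\frac{1}{212} - 36298} = \sqrt{- \frac{7695175}{212}} = \frac{5 i \sqrt{16313771}}{106}$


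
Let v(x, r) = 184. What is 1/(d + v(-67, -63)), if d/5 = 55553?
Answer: 1/277949 ≈ 3.5978e-6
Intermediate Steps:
d = 277765 (d = 5*55553 = 277765)
1/(d + v(-67, -63)) = 1/(277765 + 184) = 1/277949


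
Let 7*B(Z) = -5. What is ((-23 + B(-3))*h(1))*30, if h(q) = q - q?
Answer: 0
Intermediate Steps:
B(Z) = -5/7 (B(Z) = (⅐)*(-5) = -5/7)
h(q) = 0
((-23 + B(-3))*h(1))*30 = ((-23 - 5/7)*0)*30 = -166/7*0*30 = 0*30 = 0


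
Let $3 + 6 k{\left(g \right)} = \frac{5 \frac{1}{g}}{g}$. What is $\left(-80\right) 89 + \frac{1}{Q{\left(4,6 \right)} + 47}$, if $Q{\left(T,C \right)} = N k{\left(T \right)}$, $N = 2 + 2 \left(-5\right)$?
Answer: $- \frac{4321828}{607} \approx -7120.0$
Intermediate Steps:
$N = -8$ ($N = 2 - 10 = -8$)
$k{\left(g \right)} = - \frac{1}{2} + \frac{5}{6 g^{2}}$ ($k{\left(g \right)} = - \frac{1}{2} + \frac{\frac{5}{g} \frac{1}{g}}{6} = - \frac{1}{2} + \frac{5 \frac{1}{g^{2}}}{6} = - \frac{1}{2} + \frac{5}{6 g^{2}}$)
$Q{\left(T,C \right)} = 4 - \frac{20}{3 T^{2}}$ ($Q{\left(T,C \right)} = - 8 \left(- \frac{1}{2} + \frac{5}{6 T^{2}}\right) = 4 - \frac{20}{3 T^{2}}$)
$\left(-80\right) 89 + \frac{1}{Q{\left(4,6 \right)} + 47} = \left(-80\right) 89 + \frac{1}{\left(4 - \frac{20}{3 \cdot 16}\right) + 47} = -7120 + \frac{1}{\left(4 - \frac{5}{12}\right) + 47} = -7120 + \frac{1}{\frac{43}{12} + 47} = -7120 + \frac{1}{\frac{607}{12}} = -7120 + \frac{12}{607} = - \frac{4321828}{607}$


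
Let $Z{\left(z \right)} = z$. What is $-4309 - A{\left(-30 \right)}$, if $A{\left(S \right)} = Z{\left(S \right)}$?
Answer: $-4279$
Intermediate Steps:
$A{\left(S \right)} = S$
$-4309 - A{\left(-30 \right)} = -4309 - -30 = -4309 + 30 = -4279$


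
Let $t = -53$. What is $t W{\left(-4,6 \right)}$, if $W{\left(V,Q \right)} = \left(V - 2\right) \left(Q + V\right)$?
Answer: $636$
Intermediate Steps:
$W{\left(V,Q \right)} = \left(-2 + V\right) \left(Q + V\right)$
$t W{\left(-4,6 \right)} = - 53 \left(\left(-4\right)^{2} - 12 - -8 + 6 \left(-4\right)\right) = - 53 \left(16 - 12 + 8 - 24\right) = \left(-53\right) \left(-12\right) = 636$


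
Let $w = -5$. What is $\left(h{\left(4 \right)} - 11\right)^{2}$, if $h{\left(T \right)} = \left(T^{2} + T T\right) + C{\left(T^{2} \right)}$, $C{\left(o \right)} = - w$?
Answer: $676$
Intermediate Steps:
$C{\left(o \right)} = 5$ ($C{\left(o \right)} = \left(-1\right) \left(-5\right) = 5$)
$h{\left(T \right)} = 5 + 2 T^{2}$ ($h{\left(T \right)} = \left(T^{2} + T T\right) + 5 = \left(T^{2} + T^{2}\right) + 5 = 2 T^{2} + 5 = 5 + 2 T^{2}$)
$\left(h{\left(4 \right)} - 11\right)^{2} = \left(\left(5 + 2 \cdot 4^{2}\right) - 11\right)^{2} = \left(\left(5 + 2 \cdot 16\right) - 11\right)^{2} = \left(\left(5 + 32\right) - 11\right)^{2} = \left(37 - 11\right)^{2} = 26^{2} = 676$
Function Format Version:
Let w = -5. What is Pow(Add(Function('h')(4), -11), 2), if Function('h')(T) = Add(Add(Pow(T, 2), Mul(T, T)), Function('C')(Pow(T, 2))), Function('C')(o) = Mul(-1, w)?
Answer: 676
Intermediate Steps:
Function('C')(o) = 5 (Function('C')(o) = Mul(-1, -5) = 5)
Function('h')(T) = Add(5, Mul(2, Pow(T, 2))) (Function('h')(T) = Add(Add(Pow(T, 2), Mul(T, T)), 5) = Add(Add(Pow(T, 2), Pow(T, 2)), 5) = Add(Mul(2, Pow(T, 2)), 5) = Add(5, Mul(2, Pow(T, 2))))
Pow(Add(Function('h')(4), -11), 2) = Pow(Add(Add(5, Mul(2, Pow(4, 2))), -11), 2) = Pow(Add(Add(5, Mul(2, 16)), -11), 2) = Pow(Add(Add(5, 32), -11), 2) = Pow(Add(37, -11), 2) = Pow(26, 2) = 676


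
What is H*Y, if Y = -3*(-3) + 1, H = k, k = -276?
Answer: -2760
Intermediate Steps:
H = -276
Y = 10 (Y = 9 + 1 = 10)
H*Y = -276*10 = -2760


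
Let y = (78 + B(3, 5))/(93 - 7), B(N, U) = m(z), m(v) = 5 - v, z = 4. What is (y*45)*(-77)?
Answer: -273735/86 ≈ -3183.0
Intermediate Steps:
B(N, U) = 1 (B(N, U) = 5 - 1*4 = 5 - 4 = 1)
y = 79/86 (y = (78 + 1)/(93 - 7) = 79/86 ≈ 0.91860)
(y*45)*(-77) = ((79/86)*45)*(-77) = (3555/86)*(-77) = -273735/86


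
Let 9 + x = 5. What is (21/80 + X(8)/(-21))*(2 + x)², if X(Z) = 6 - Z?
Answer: 601/420 ≈ 1.4310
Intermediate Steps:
x = -4 (x = -9 + 5 = -4)
(21/80 + X(8)/(-21))*(2 + x)² = (21/80 + (6 - 1*8)/(-21))*(2 - 4)² = (21*(1/80) + (6 - 8)*(-1/21))*(-2)² = (21/80 - 2*(-1/21))*4 = (21/80 + 2/21)*4 = (601/1680)*4 = 601/420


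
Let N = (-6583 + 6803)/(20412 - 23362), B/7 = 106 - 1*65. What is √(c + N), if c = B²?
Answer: √7168155735/295 ≈ 287.00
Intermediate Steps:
B = 287 (B = 7*(106 - 1*65) = 7*(106 - 65) = 7*41 = 287)
N = -22/295 (N = 220/(-2950) = 220*(-1/2950) = -22/295 ≈ -0.074576)
c = 82369 (c = 287² = 82369)
√(c + N) = √(82369 - 22/295) = √(24298833/295) = √7168155735/295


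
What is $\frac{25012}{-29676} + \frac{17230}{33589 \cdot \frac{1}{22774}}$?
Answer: $\frac{2910976040363}{249196791} \approx 11681.0$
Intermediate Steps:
$\frac{25012}{-29676} + \frac{17230}{33589 \cdot \frac{1}{22774}} = 25012 \left(- \frac{1}{29676}\right) + \frac{17230}{33589 \cdot \frac{1}{22774}} = - \frac{6253}{7419} + \frac{17230}{\frac{33589}{22774}} = - \frac{6253}{7419} + 17230 \cdot \frac{22774}{33589} = - \frac{6253}{7419} + \frac{392396020}{33589} = \frac{2910976040363}{249196791}$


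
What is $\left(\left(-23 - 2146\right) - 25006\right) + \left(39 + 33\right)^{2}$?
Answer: $-21991$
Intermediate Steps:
$\left(\left(-23 - 2146\right) - 25006\right) + \left(39 + 33\right)^{2} = \left(\left(-23 - 2146\right) - 25006\right) + 72^{2} = \left(-2169 - 25006\right) + 5184 = -27175 + 5184 = -21991$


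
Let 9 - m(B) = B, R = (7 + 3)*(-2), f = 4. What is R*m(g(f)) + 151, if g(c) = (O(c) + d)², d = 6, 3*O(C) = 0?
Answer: 691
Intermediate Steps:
O(C) = 0 (O(C) = (⅓)*0 = 0)
g(c) = 36 (g(c) = (0 + 6)² = 6² = 36)
R = -20 (R = 10*(-2) = -20)
m(B) = 9 - B
R*m(g(f)) + 151 = -20*(9 - 1*36) + 151 = -20*(9 - 36) + 151 = -20*(-27) + 151 = 540 + 151 = 691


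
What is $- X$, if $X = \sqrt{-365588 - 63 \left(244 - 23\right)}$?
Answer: $- i \sqrt{379511} \approx - 616.04 i$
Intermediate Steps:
$X = i \sqrt{379511}$ ($X = \sqrt{-365588 - 13923} = \sqrt{-379511} = i \sqrt{379511} \approx 616.04 i$)
$- X = - i \sqrt{379511}$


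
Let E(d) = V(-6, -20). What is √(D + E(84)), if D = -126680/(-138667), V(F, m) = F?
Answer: I*√97804885774/138667 ≈ 2.2553*I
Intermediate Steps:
E(d) = -6
D = 126680/138667 (D = -126680*(-1/138667) = 126680/138667 ≈ 0.91356)
√(D + E(84)) = √(126680/138667 - 6) = √(-705322/138667) = I*√97804885774/138667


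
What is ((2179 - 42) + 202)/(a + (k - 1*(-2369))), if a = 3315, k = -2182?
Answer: 2339/3502 ≈ 0.66790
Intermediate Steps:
((2179 - 42) + 202)/(a + (k - 1*(-2369))) = ((2179 - 42) + 202)/(3315 + (-2182 - 1*(-2369))) = (2137 + 202)/(3315 + (-2182 + 2369)) = 2339/(3315 + 187) = 2339/3502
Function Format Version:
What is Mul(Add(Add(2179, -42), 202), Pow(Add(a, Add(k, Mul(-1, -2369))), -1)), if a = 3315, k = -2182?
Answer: Rational(2339, 3502) ≈ 0.66790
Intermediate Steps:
Mul(Add(Add(2179, -42), 202), Pow(Add(a, Add(k, Mul(-1, -2369))), -1)) = Mul(Add(Add(2179, -42), 202), Pow(Add(3315, Add(-2182, Mul(-1, -2369))), -1)) = Mul(Add(2137, 202), Pow(Add(3315, Add(-2182, 2369)), -1)) = Mul(2339, Pow(Add(3315, 187), -1)) = Mul(2339, Pow(3502, -1)) = Mul(2339, Rational(1, 3502)) = Rational(2339, 3502)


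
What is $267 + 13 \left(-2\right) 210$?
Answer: $-5193$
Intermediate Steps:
$267 + 13 \left(-2\right) 210 = 267 - 5460 = -5193$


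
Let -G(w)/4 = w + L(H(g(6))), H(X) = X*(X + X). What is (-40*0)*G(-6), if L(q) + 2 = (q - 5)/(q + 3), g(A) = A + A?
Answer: 0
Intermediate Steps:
g(A) = 2*A
H(X) = 2*X**2 (H(X) = X*(2*X) = 2*X**2)
L(q) = -2 + (-5 + q)/(3 + q) (L(q) = -2 + (q - 5)/(q + 3) = -2 + (-5 + q)/(3 + q))
G(w) = 1196/291 - 4*w (G(w) = -4*(w + (-11 - 2*(2*6)**2)/(3 + 2*(2*6)**2)) = -4*(w + (-11 - 2*12**2)/(3 + 2*12**2)) = -4*(w + (-11 - 2*144)/(3 + 2*144)) = -4*(w + (-11 - 1*288)/(3 + 288)) = -4*(w + (-11 - 288)/291) = -4*(w + (1/291)*(-299)) = -4*(w - 299/291) = -4*(-299/291 + w) = 1196/291 - 4*w)
(-40*0)*G(-6) = (-40*0)*(1196/291 - 4*(-6)) = 0*(1196/291 + 24) = 0*(8180/291) = 0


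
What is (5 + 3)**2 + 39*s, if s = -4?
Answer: -92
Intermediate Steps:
(5 + 3)**2 + 39*s = (5 + 3)**2 + 39*(-4) = 8**2 - 156 = 64 - 156 = -92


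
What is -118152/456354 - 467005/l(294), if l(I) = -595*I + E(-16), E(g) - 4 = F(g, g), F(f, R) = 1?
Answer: 712784671/295658235 ≈ 2.4108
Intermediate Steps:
E(g) = 5 (E(g) = 4 + 1 = 5)
l(I) = 5 - 595*I (l(I) = -595*I + 5 = 5 - 595*I)
-118152/456354 - 467005/l(294) = -118152/456354 - 467005/(5 - 595*294) = -118152*1/456354 - 467005/(5 - 174930) = -2188/8451 - 467005/(-174925) = -2188/8451 - 467005*(-1/174925) = -2188/8451 + 93401/34985 = 712784671/295658235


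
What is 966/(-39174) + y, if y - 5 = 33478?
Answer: 218610346/6529 ≈ 33483.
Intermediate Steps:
y = 33483 (y = 5 + 33478 = 33483)
966/(-39174) + y = 966/(-39174) + 33483 = 966*(-1/39174) + 33483 = -161/6529 + 33483 = 218610346/6529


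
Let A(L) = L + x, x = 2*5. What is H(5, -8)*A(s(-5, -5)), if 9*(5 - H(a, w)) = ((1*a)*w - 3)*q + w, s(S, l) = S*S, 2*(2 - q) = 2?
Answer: 1120/3 ≈ 373.33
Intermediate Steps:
q = 1 (q = 2 - 1/2*2 = 2 - 1 = 1)
x = 10
s(S, l) = S**2
H(a, w) = 16/3 - w/9 - a*w/9 (H(a, w) = 5 - (((1*a)*w - 3)*1 + w)/9 = 5 - ((a*w - 3)*1 + w)/9 = 5 - ((-3 + a*w)*1 + w)/9 = 5 - ((-3 + a*w) + w)/9 = 5 - (-3 + w + a*w)/9 = 5 + (1/3 - w/9 - a*w/9) = 16/3 - w/9 - a*w/9)
A(L) = 10 + L (A(L) = L + 10 = 10 + L)
H(5, -8)*A(s(-5, -5)) = (16/3 - 1/9*(-8) - 1/9*5*(-8))*(10 + (-5)**2) = (16/3 + 8/9 + 40/9)*(10 + 25) = (32/3)*35 = 1120/3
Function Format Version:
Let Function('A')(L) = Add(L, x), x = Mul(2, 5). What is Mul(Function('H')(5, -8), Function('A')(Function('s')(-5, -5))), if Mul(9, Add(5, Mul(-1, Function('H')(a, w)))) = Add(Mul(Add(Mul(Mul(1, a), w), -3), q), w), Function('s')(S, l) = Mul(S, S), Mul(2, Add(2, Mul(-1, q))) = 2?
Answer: Rational(1120, 3) ≈ 373.33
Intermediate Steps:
q = 1 (q = Add(2, Mul(Rational(-1, 2), 2)) = Add(2, -1) = 1)
x = 10
Function('s')(S, l) = Pow(S, 2)
Function('H')(a, w) = Add(Rational(16, 3), Mul(Rational(-1, 9), w), Mul(Rational(-1, 9), a, w)) (Function('H')(a, w) = Add(5, Mul(Rational(-1, 9), Add(Mul(Add(Mul(Mul(1, a), w), -3), 1), w))) = Add(5, Mul(Rational(-1, 9), Add(Mul(Add(Mul(a, w), -3), 1), w))) = Add(5, Mul(Rational(-1, 9), Add(Mul(Add(-3, Mul(a, w)), 1), w))) = Add(5, Mul(Rational(-1, 9), Add(Add(-3, Mul(a, w)), w))) = Add(5, Mul(Rational(-1, 9), Add(-3, w, Mul(a, w)))) = Add(5, Add(Rational(1, 3), Mul(Rational(-1, 9), w), Mul(Rational(-1, 9), a, w))) = Add(Rational(16, 3), Mul(Rational(-1, 9), w), Mul(Rational(-1, 9), a, w)))
Function('A')(L) = Add(10, L) (Function('A')(L) = Add(L, 10) = Add(10, L))
Mul(Function('H')(5, -8), Function('A')(Function('s')(-5, -5))) = Mul(Add(Rational(16, 3), Mul(Rational(-1, 9), -8), Mul(Rational(-1, 9), 5, -8)), Add(10, Pow(-5, 2))) = Mul(Add(Rational(16, 3), Rational(8, 9), Rational(40, 9)), Add(10, 25)) = Mul(Rational(32, 3), 35) = Rational(1120, 3)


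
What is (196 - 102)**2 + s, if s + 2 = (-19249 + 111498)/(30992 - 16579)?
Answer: 4393679/497 ≈ 8840.4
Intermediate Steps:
s = 2187/497 (s = -2 + (-19249 + 111498)/(30992 - 16579) = -2 + 92249/14413 = -2 + 92249*(1/14413) = -2 + 3181/497 = 2187/497 ≈ 4.4004)
(196 - 102)**2 + s = (196 - 102)**2 + 2187/497 = 94**2 + 2187/497 = 8836 + 2187/497 = 4393679/497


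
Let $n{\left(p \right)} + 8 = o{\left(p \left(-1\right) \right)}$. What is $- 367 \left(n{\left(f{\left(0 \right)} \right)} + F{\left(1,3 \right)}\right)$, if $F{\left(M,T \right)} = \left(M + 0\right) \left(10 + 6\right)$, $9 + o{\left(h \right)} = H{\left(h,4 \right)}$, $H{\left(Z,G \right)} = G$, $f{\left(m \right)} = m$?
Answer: $-1101$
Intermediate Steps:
$o{\left(h \right)} = -5$ ($o{\left(h \right)} = -9 + 4 = -5$)
$n{\left(p \right)} = -13$ ($n{\left(p \right)} = -8 - 5 = -13$)
$F{\left(M,T \right)} = 16 M$ ($F{\left(M,T \right)} = M 16 = 16 M$)
$- 367 \left(n{\left(f{\left(0 \right)} \right)} + F{\left(1,3 \right)}\right) = - 367 \left(-13 + 16 \cdot 1\right) = - 367 \left(-13 + 16\right) = \left(-367\right) 3 = -1101$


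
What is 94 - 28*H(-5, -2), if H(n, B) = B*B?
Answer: -18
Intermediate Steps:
H(n, B) = B**2
94 - 28*H(-5, -2) = 94 - 28*(-2)**2 = 94 - 28*4 = 94 - 112 = -18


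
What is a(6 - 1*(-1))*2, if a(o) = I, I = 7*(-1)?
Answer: -14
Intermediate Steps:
I = -7
a(o) = -7
a(6 - 1*(-1))*2 = -7*2 = -14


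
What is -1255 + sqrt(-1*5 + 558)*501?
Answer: -1255 + 501*sqrt(553) ≈ 10527.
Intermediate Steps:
-1255 + sqrt(-1*5 + 558)*501 = -1255 + sqrt(-5 + 558)*501 = -1255 + sqrt(553)*501 = -1255 + 501*sqrt(553)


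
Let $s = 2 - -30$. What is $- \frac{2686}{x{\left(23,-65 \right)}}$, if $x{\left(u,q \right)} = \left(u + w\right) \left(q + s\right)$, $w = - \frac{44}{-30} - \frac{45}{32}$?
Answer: $\frac{429760}{121759} \approx 3.5296$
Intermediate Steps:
$s = 32$ ($s = 2 + 30 = 32$)
$w = \frac{29}{480}$ ($w = \left(-44\right) \left(- \frac{1}{30}\right) - \frac{45}{32} = \frac{22}{15} - \frac{45}{32} = \frac{29}{480} \approx 0.060417$)
$x{\left(u,q \right)} = \left(32 + q\right) \left(\frac{29}{480} + u\right)$ ($x{\left(u,q \right)} = \left(u + \frac{29}{480}\right) \left(q + 32\right) = \left(\frac{29}{480} + u\right) \left(32 + q\right) = \left(32 + q\right) \left(\frac{29}{480} + u\right)$)
$- \frac{2686}{x{\left(23,-65 \right)}} = - \frac{2686}{\frac{29}{15} + 32 \cdot 23 + \frac{29}{480} \left(-65\right) - 1495} = - \frac{2686}{\frac{29}{15} + 736 - \frac{377}{96} - 1495} = - \frac{2686}{- \frac{121759}{160}} = \left(-2686\right) \left(- \frac{160}{121759}\right) = \frac{429760}{121759}$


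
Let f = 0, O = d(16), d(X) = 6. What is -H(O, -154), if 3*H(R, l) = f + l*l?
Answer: -23716/3 ≈ -7905.3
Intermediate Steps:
O = 6
H(R, l) = l**2/3 (H(R, l) = (0 + l*l)/3 = (0 + l**2)/3 = l**2/3)
-H(O, -154) = -(-154)**2/3 = -23716/3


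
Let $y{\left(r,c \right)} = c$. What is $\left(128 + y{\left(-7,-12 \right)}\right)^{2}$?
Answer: $13456$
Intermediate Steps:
$\left(128 + y{\left(-7,-12 \right)}\right)^{2} = \left(128 - 12\right)^{2} = 116^{2} = 13456$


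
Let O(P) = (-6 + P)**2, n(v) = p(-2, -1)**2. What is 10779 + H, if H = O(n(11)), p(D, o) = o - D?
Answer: 10804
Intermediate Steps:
n(v) = 1 (n(v) = (-1 - 1*(-2))**2 = (-1 + 2)**2 = 1**2 = 1)
H = 25 (H = (-6 + 1)**2 = (-5)**2 = 25)
10779 + H = 10779 + 25 = 10804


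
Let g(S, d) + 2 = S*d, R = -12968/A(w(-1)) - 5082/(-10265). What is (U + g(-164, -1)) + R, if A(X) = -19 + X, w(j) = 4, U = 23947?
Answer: 153815041/6159 ≈ 24974.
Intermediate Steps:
R = 5327710/6159 (R = -12968/(-19 + 4) - 5082/(-10265) = -12968/(-15) - 5082*(-1/10265) = -12968*(-1/15) + 5082/10265 = 12968/15 + 5082/10265 = 5327710/6159 ≈ 865.03)
g(S, d) = -2 + S*d
(U + g(-164, -1)) + R = (23947 + (-2 - 164*(-1))) + 5327710/6159 = (23947 + (-2 + 164)) + 5327710/6159 = (23947 + 162) + 5327710/6159 = 24109 + 5327710/6159 = 153815041/6159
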